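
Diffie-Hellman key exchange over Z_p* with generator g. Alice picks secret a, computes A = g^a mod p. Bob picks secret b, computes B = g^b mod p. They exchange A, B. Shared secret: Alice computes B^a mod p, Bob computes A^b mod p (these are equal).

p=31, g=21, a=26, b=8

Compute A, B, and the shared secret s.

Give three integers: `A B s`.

A = 21^26 mod 31  (bits of 26 = 11010)
  bit 0 = 1: r = r^2 * 21 mod 31 = 1^2 * 21 = 1*21 = 21
  bit 1 = 1: r = r^2 * 21 mod 31 = 21^2 * 21 = 7*21 = 23
  bit 2 = 0: r = r^2 mod 31 = 23^2 = 2
  bit 3 = 1: r = r^2 * 21 mod 31 = 2^2 * 21 = 4*21 = 22
  bit 4 = 0: r = r^2 mod 31 = 22^2 = 19
  -> A = 19
B = 21^8 mod 31  (bits of 8 = 1000)
  bit 0 = 1: r = r^2 * 21 mod 31 = 1^2 * 21 = 1*21 = 21
  bit 1 = 0: r = r^2 mod 31 = 21^2 = 7
  bit 2 = 0: r = r^2 mod 31 = 7^2 = 18
  bit 3 = 0: r = r^2 mod 31 = 18^2 = 14
  -> B = 14
s = B^a = 14^26 mod 31  (bits of 26 = 11010)
  bit 0 = 1: r = r^2 * 14 mod 31 = 1^2 * 14 = 1*14 = 14
  bit 1 = 1: r = r^2 * 14 mod 31 = 14^2 * 14 = 10*14 = 16
  bit 2 = 0: r = r^2 mod 31 = 16^2 = 8
  bit 3 = 1: r = r^2 * 14 mod 31 = 8^2 * 14 = 2*14 = 28
  bit 4 = 0: r = r^2 mod 31 = 28^2 = 9
  -> s = B^a = 9

Answer: 19 14 9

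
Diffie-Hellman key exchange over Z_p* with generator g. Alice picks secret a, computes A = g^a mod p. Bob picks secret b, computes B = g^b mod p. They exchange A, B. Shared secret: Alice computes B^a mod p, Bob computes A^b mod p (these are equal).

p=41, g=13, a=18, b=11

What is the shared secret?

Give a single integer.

Answer: 33

Derivation:
A = 13^18 mod 41  (bits of 18 = 10010)
  bit 0 = 1: r = r^2 * 13 mod 41 = 1^2 * 13 = 1*13 = 13
  bit 1 = 0: r = r^2 mod 41 = 13^2 = 5
  bit 2 = 0: r = r^2 mod 41 = 5^2 = 25
  bit 3 = 1: r = r^2 * 13 mod 41 = 25^2 * 13 = 10*13 = 7
  bit 4 = 0: r = r^2 mod 41 = 7^2 = 8
  -> A = 8
B = 13^11 mod 41  (bits of 11 = 1011)
  bit 0 = 1: r = r^2 * 13 mod 41 = 1^2 * 13 = 1*13 = 13
  bit 1 = 0: r = r^2 mod 41 = 13^2 = 5
  bit 2 = 1: r = r^2 * 13 mod 41 = 5^2 * 13 = 25*13 = 38
  bit 3 = 1: r = r^2 * 13 mod 41 = 38^2 * 13 = 9*13 = 35
  -> B = 35
s = B^a = 35^18 mod 41  (bits of 18 = 10010)
  bit 0 = 1: r = r^2 * 35 mod 41 = 1^2 * 35 = 1*35 = 35
  bit 1 = 0: r = r^2 mod 41 = 35^2 = 36
  bit 2 = 0: r = r^2 mod 41 = 36^2 = 25
  bit 3 = 1: r = r^2 * 35 mod 41 = 25^2 * 35 = 10*35 = 22
  bit 4 = 0: r = r^2 mod 41 = 22^2 = 33
  -> s = B^a = 33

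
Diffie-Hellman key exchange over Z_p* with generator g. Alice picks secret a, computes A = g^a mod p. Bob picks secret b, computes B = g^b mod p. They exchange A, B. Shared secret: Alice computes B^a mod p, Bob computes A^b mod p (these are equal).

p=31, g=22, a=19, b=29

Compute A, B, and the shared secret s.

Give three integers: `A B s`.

Answer: 11 24 17

Derivation:
A = 22^19 mod 31  (bits of 19 = 10011)
  bit 0 = 1: r = r^2 * 22 mod 31 = 1^2 * 22 = 1*22 = 22
  bit 1 = 0: r = r^2 mod 31 = 22^2 = 19
  bit 2 = 0: r = r^2 mod 31 = 19^2 = 20
  bit 3 = 1: r = r^2 * 22 mod 31 = 20^2 * 22 = 28*22 = 27
  bit 4 = 1: r = r^2 * 22 mod 31 = 27^2 * 22 = 16*22 = 11
  -> A = 11
B = 22^29 mod 31  (bits of 29 = 11101)
  bit 0 = 1: r = r^2 * 22 mod 31 = 1^2 * 22 = 1*22 = 22
  bit 1 = 1: r = r^2 * 22 mod 31 = 22^2 * 22 = 19*22 = 15
  bit 2 = 1: r = r^2 * 22 mod 31 = 15^2 * 22 = 8*22 = 21
  bit 3 = 0: r = r^2 mod 31 = 21^2 = 7
  bit 4 = 1: r = r^2 * 22 mod 31 = 7^2 * 22 = 18*22 = 24
  -> B = 24
s = B^a = 24^19 mod 31  (bits of 19 = 10011)
  bit 0 = 1: r = r^2 * 24 mod 31 = 1^2 * 24 = 1*24 = 24
  bit 1 = 0: r = r^2 mod 31 = 24^2 = 18
  bit 2 = 0: r = r^2 mod 31 = 18^2 = 14
  bit 3 = 1: r = r^2 * 24 mod 31 = 14^2 * 24 = 10*24 = 23
  bit 4 = 1: r = r^2 * 24 mod 31 = 23^2 * 24 = 2*24 = 17
  -> s = B^a = 17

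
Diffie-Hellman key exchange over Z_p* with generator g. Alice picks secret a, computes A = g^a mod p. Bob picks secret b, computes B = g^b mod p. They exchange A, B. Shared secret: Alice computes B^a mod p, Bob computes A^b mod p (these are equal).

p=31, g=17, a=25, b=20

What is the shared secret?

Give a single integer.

Answer: 5

Derivation:
A = 17^25 mod 31  (bits of 25 = 11001)
  bit 0 = 1: r = r^2 * 17 mod 31 = 1^2 * 17 = 1*17 = 17
  bit 1 = 1: r = r^2 * 17 mod 31 = 17^2 * 17 = 10*17 = 15
  bit 2 = 0: r = r^2 mod 31 = 15^2 = 8
  bit 3 = 0: r = r^2 mod 31 = 8^2 = 2
  bit 4 = 1: r = r^2 * 17 mod 31 = 2^2 * 17 = 4*17 = 6
  -> A = 6
B = 17^20 mod 31  (bits of 20 = 10100)
  bit 0 = 1: r = r^2 * 17 mod 31 = 1^2 * 17 = 1*17 = 17
  bit 1 = 0: r = r^2 mod 31 = 17^2 = 10
  bit 2 = 1: r = r^2 * 17 mod 31 = 10^2 * 17 = 7*17 = 26
  bit 3 = 0: r = r^2 mod 31 = 26^2 = 25
  bit 4 = 0: r = r^2 mod 31 = 25^2 = 5
  -> B = 5
s = B^a = 5^25 mod 31  (bits of 25 = 11001)
  bit 0 = 1: r = r^2 * 5 mod 31 = 1^2 * 5 = 1*5 = 5
  bit 1 = 1: r = r^2 * 5 mod 31 = 5^2 * 5 = 25*5 = 1
  bit 2 = 0: r = r^2 mod 31 = 1^2 = 1
  bit 3 = 0: r = r^2 mod 31 = 1^2 = 1
  bit 4 = 1: r = r^2 * 5 mod 31 = 1^2 * 5 = 1*5 = 5
  -> s = B^a = 5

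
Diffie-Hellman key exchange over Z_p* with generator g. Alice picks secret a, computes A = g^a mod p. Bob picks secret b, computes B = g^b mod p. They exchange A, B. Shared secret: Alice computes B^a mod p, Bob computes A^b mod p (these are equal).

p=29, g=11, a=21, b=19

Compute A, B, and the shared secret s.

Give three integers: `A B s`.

A = 11^21 mod 29  (bits of 21 = 10101)
  bit 0 = 1: r = r^2 * 11 mod 29 = 1^2 * 11 = 1*11 = 11
  bit 1 = 0: r = r^2 mod 29 = 11^2 = 5
  bit 2 = 1: r = r^2 * 11 mod 29 = 5^2 * 11 = 25*11 = 14
  bit 3 = 0: r = r^2 mod 29 = 14^2 = 22
  bit 4 = 1: r = r^2 * 11 mod 29 = 22^2 * 11 = 20*11 = 17
  -> A = 17
B = 11^19 mod 29  (bits of 19 = 10011)
  bit 0 = 1: r = r^2 * 11 mod 29 = 1^2 * 11 = 1*11 = 11
  bit 1 = 0: r = r^2 mod 29 = 11^2 = 5
  bit 2 = 0: r = r^2 mod 29 = 5^2 = 25
  bit 3 = 1: r = r^2 * 11 mod 29 = 25^2 * 11 = 16*11 = 2
  bit 4 = 1: r = r^2 * 11 mod 29 = 2^2 * 11 = 4*11 = 15
  -> B = 15
s = B^a = 15^21 mod 29  (bits of 21 = 10101)
  bit 0 = 1: r = r^2 * 15 mod 29 = 1^2 * 15 = 1*15 = 15
  bit 1 = 0: r = r^2 mod 29 = 15^2 = 22
  bit 2 = 1: r = r^2 * 15 mod 29 = 22^2 * 15 = 20*15 = 10
  bit 3 = 0: r = r^2 mod 29 = 10^2 = 13
  bit 4 = 1: r = r^2 * 15 mod 29 = 13^2 * 15 = 24*15 = 12
  -> s = B^a = 12

Answer: 17 15 12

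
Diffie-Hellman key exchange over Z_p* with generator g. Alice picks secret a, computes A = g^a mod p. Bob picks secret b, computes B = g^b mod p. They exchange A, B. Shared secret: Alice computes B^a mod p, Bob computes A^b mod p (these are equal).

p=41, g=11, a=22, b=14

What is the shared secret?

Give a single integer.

A = 11^22 mod 41  (bits of 22 = 10110)
  bit 0 = 1: r = r^2 * 11 mod 41 = 1^2 * 11 = 1*11 = 11
  bit 1 = 0: r = r^2 mod 41 = 11^2 = 39
  bit 2 = 1: r = r^2 * 11 mod 41 = 39^2 * 11 = 4*11 = 3
  bit 3 = 1: r = r^2 * 11 mod 41 = 3^2 * 11 = 9*11 = 17
  bit 4 = 0: r = r^2 mod 41 = 17^2 = 2
  -> A = 2
B = 11^14 mod 41  (bits of 14 = 1110)
  bit 0 = 1: r = r^2 * 11 mod 41 = 1^2 * 11 = 1*11 = 11
  bit 1 = 1: r = r^2 * 11 mod 41 = 11^2 * 11 = 39*11 = 19
  bit 2 = 1: r = r^2 * 11 mod 41 = 19^2 * 11 = 33*11 = 35
  bit 3 = 0: r = r^2 mod 41 = 35^2 = 36
  -> B = 36
s = B^a = 36^22 mod 41  (bits of 22 = 10110)
  bit 0 = 1: r = r^2 * 36 mod 41 = 1^2 * 36 = 1*36 = 36
  bit 1 = 0: r = r^2 mod 41 = 36^2 = 25
  bit 2 = 1: r = r^2 * 36 mod 41 = 25^2 * 36 = 10*36 = 32
  bit 3 = 1: r = r^2 * 36 mod 41 = 32^2 * 36 = 40*36 = 5
  bit 4 = 0: r = r^2 mod 41 = 5^2 = 25
  -> s = B^a = 25

Answer: 25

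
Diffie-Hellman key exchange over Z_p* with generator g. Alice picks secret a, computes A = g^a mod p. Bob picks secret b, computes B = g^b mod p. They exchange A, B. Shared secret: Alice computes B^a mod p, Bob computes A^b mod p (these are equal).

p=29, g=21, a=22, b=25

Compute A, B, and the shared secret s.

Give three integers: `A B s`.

A = 21^22 mod 29  (bits of 22 = 10110)
  bit 0 = 1: r = r^2 * 21 mod 29 = 1^2 * 21 = 1*21 = 21
  bit 1 = 0: r = r^2 mod 29 = 21^2 = 6
  bit 2 = 1: r = r^2 * 21 mod 29 = 6^2 * 21 = 7*21 = 2
  bit 3 = 1: r = r^2 * 21 mod 29 = 2^2 * 21 = 4*21 = 26
  bit 4 = 0: r = r^2 mod 29 = 26^2 = 9
  -> A = 9
B = 21^25 mod 29  (bits of 25 = 11001)
  bit 0 = 1: r = r^2 * 21 mod 29 = 1^2 * 21 = 1*21 = 21
  bit 1 = 1: r = r^2 * 21 mod 29 = 21^2 * 21 = 6*21 = 10
  bit 2 = 0: r = r^2 mod 29 = 10^2 = 13
  bit 3 = 0: r = r^2 mod 29 = 13^2 = 24
  bit 4 = 1: r = r^2 * 21 mod 29 = 24^2 * 21 = 25*21 = 3
  -> B = 3
s = B^a = 3^22 mod 29  (bits of 22 = 10110)
  bit 0 = 1: r = r^2 * 3 mod 29 = 1^2 * 3 = 1*3 = 3
  bit 1 = 0: r = r^2 mod 29 = 3^2 = 9
  bit 2 = 1: r = r^2 * 3 mod 29 = 9^2 * 3 = 23*3 = 11
  bit 3 = 1: r = r^2 * 3 mod 29 = 11^2 * 3 = 5*3 = 15
  bit 4 = 0: r = r^2 mod 29 = 15^2 = 22
  -> s = B^a = 22

Answer: 9 3 22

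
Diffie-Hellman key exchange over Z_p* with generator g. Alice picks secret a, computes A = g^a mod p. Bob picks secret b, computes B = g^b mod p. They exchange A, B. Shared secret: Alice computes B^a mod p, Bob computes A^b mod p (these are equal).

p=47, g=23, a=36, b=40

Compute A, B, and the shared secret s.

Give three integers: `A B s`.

A = 23^36 mod 47  (bits of 36 = 100100)
  bit 0 = 1: r = r^2 * 23 mod 47 = 1^2 * 23 = 1*23 = 23
  bit 1 = 0: r = r^2 mod 47 = 23^2 = 12
  bit 2 = 0: r = r^2 mod 47 = 12^2 = 3
  bit 3 = 1: r = r^2 * 23 mod 47 = 3^2 * 23 = 9*23 = 19
  bit 4 = 0: r = r^2 mod 47 = 19^2 = 32
  bit 5 = 0: r = r^2 mod 47 = 32^2 = 37
  -> A = 37
B = 23^40 mod 47  (bits of 40 = 101000)
  bit 0 = 1: r = r^2 * 23 mod 47 = 1^2 * 23 = 1*23 = 23
  bit 1 = 0: r = r^2 mod 47 = 23^2 = 12
  bit 2 = 1: r = r^2 * 23 mod 47 = 12^2 * 23 = 3*23 = 22
  bit 3 = 0: r = r^2 mod 47 = 22^2 = 14
  bit 4 = 0: r = r^2 mod 47 = 14^2 = 8
  bit 5 = 0: r = r^2 mod 47 = 8^2 = 17
  -> B = 17
s = B^a = 17^36 mod 47  (bits of 36 = 100100)
  bit 0 = 1: r = r^2 * 17 mod 47 = 1^2 * 17 = 1*17 = 17
  bit 1 = 0: r = r^2 mod 47 = 17^2 = 7
  bit 2 = 0: r = r^2 mod 47 = 7^2 = 2
  bit 3 = 1: r = r^2 * 17 mod 47 = 2^2 * 17 = 4*17 = 21
  bit 4 = 0: r = r^2 mod 47 = 21^2 = 18
  bit 5 = 0: r = r^2 mod 47 = 18^2 = 42
  -> s = B^a = 42

Answer: 37 17 42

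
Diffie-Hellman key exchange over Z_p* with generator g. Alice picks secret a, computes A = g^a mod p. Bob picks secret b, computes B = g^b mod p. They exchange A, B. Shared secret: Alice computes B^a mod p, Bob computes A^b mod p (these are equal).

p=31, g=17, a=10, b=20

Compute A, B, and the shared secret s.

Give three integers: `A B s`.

Answer: 25 5 5

Derivation:
A = 17^10 mod 31  (bits of 10 = 1010)
  bit 0 = 1: r = r^2 * 17 mod 31 = 1^2 * 17 = 1*17 = 17
  bit 1 = 0: r = r^2 mod 31 = 17^2 = 10
  bit 2 = 1: r = r^2 * 17 mod 31 = 10^2 * 17 = 7*17 = 26
  bit 3 = 0: r = r^2 mod 31 = 26^2 = 25
  -> A = 25
B = 17^20 mod 31  (bits of 20 = 10100)
  bit 0 = 1: r = r^2 * 17 mod 31 = 1^2 * 17 = 1*17 = 17
  bit 1 = 0: r = r^2 mod 31 = 17^2 = 10
  bit 2 = 1: r = r^2 * 17 mod 31 = 10^2 * 17 = 7*17 = 26
  bit 3 = 0: r = r^2 mod 31 = 26^2 = 25
  bit 4 = 0: r = r^2 mod 31 = 25^2 = 5
  -> B = 5
s = B^a = 5^10 mod 31  (bits of 10 = 1010)
  bit 0 = 1: r = r^2 * 5 mod 31 = 1^2 * 5 = 1*5 = 5
  bit 1 = 0: r = r^2 mod 31 = 5^2 = 25
  bit 2 = 1: r = r^2 * 5 mod 31 = 25^2 * 5 = 5*5 = 25
  bit 3 = 0: r = r^2 mod 31 = 25^2 = 5
  -> s = B^a = 5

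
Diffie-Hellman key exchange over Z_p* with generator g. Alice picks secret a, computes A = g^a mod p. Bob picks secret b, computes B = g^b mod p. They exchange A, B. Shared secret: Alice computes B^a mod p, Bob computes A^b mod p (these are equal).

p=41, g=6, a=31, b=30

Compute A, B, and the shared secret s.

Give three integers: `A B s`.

A = 6^31 mod 41  (bits of 31 = 11111)
  bit 0 = 1: r = r^2 * 6 mod 41 = 1^2 * 6 = 1*6 = 6
  bit 1 = 1: r = r^2 * 6 mod 41 = 6^2 * 6 = 36*6 = 11
  bit 2 = 1: r = r^2 * 6 mod 41 = 11^2 * 6 = 39*6 = 29
  bit 3 = 1: r = r^2 * 6 mod 41 = 29^2 * 6 = 21*6 = 3
  bit 4 = 1: r = r^2 * 6 mod 41 = 3^2 * 6 = 9*6 = 13
  -> A = 13
B = 6^30 mod 41  (bits of 30 = 11110)
  bit 0 = 1: r = r^2 * 6 mod 41 = 1^2 * 6 = 1*6 = 6
  bit 1 = 1: r = r^2 * 6 mod 41 = 6^2 * 6 = 36*6 = 11
  bit 2 = 1: r = r^2 * 6 mod 41 = 11^2 * 6 = 39*6 = 29
  bit 3 = 1: r = r^2 * 6 mod 41 = 29^2 * 6 = 21*6 = 3
  bit 4 = 0: r = r^2 mod 41 = 3^2 = 9
  -> B = 9
s = B^a = 9^31 mod 41  (bits of 31 = 11111)
  bit 0 = 1: r = r^2 * 9 mod 41 = 1^2 * 9 = 1*9 = 9
  bit 1 = 1: r = r^2 * 9 mod 41 = 9^2 * 9 = 40*9 = 32
  bit 2 = 1: r = r^2 * 9 mod 41 = 32^2 * 9 = 40*9 = 32
  bit 3 = 1: r = r^2 * 9 mod 41 = 32^2 * 9 = 40*9 = 32
  bit 4 = 1: r = r^2 * 9 mod 41 = 32^2 * 9 = 40*9 = 32
  -> s = B^a = 32

Answer: 13 9 32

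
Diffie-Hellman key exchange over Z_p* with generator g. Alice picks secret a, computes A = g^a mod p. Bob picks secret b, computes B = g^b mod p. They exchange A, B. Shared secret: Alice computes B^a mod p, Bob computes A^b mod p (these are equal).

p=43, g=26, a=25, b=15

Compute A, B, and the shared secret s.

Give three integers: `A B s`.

Answer: 28 27 39

Derivation:
A = 26^25 mod 43  (bits of 25 = 11001)
  bit 0 = 1: r = r^2 * 26 mod 43 = 1^2 * 26 = 1*26 = 26
  bit 1 = 1: r = r^2 * 26 mod 43 = 26^2 * 26 = 31*26 = 32
  bit 2 = 0: r = r^2 mod 43 = 32^2 = 35
  bit 3 = 0: r = r^2 mod 43 = 35^2 = 21
  bit 4 = 1: r = r^2 * 26 mod 43 = 21^2 * 26 = 11*26 = 28
  -> A = 28
B = 26^15 mod 43  (bits of 15 = 1111)
  bit 0 = 1: r = r^2 * 26 mod 43 = 1^2 * 26 = 1*26 = 26
  bit 1 = 1: r = r^2 * 26 mod 43 = 26^2 * 26 = 31*26 = 32
  bit 2 = 1: r = r^2 * 26 mod 43 = 32^2 * 26 = 35*26 = 7
  bit 3 = 1: r = r^2 * 26 mod 43 = 7^2 * 26 = 6*26 = 27
  -> B = 27
s = B^a = 27^25 mod 43  (bits of 25 = 11001)
  bit 0 = 1: r = r^2 * 27 mod 43 = 1^2 * 27 = 1*27 = 27
  bit 1 = 1: r = r^2 * 27 mod 43 = 27^2 * 27 = 41*27 = 32
  bit 2 = 0: r = r^2 mod 43 = 32^2 = 35
  bit 3 = 0: r = r^2 mod 43 = 35^2 = 21
  bit 4 = 1: r = r^2 * 27 mod 43 = 21^2 * 27 = 11*27 = 39
  -> s = B^a = 39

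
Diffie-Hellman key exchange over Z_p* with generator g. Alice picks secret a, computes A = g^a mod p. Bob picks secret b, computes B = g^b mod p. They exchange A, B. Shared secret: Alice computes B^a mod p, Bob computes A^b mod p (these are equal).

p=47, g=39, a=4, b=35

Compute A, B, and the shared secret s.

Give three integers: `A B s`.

A = 39^4 mod 47  (bits of 4 = 100)
  bit 0 = 1: r = r^2 * 39 mod 47 = 1^2 * 39 = 1*39 = 39
  bit 1 = 0: r = r^2 mod 47 = 39^2 = 17
  bit 2 = 0: r = r^2 mod 47 = 17^2 = 7
  -> A = 7
B = 39^35 mod 47  (bits of 35 = 100011)
  bit 0 = 1: r = r^2 * 39 mod 47 = 1^2 * 39 = 1*39 = 39
  bit 1 = 0: r = r^2 mod 47 = 39^2 = 17
  bit 2 = 0: r = r^2 mod 47 = 17^2 = 7
  bit 3 = 0: r = r^2 mod 47 = 7^2 = 2
  bit 4 = 1: r = r^2 * 39 mod 47 = 2^2 * 39 = 4*39 = 15
  bit 5 = 1: r = r^2 * 39 mod 47 = 15^2 * 39 = 37*39 = 33
  -> B = 33
s = B^a = 33^4 mod 47  (bits of 4 = 100)
  bit 0 = 1: r = r^2 * 33 mod 47 = 1^2 * 33 = 1*33 = 33
  bit 1 = 0: r = r^2 mod 47 = 33^2 = 8
  bit 2 = 0: r = r^2 mod 47 = 8^2 = 17
  -> s = B^a = 17

Answer: 7 33 17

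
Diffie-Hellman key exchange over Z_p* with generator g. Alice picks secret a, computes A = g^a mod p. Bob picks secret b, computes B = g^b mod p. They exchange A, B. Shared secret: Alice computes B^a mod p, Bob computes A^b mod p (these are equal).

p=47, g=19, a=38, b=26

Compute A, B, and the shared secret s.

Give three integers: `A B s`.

Answer: 8 3 42

Derivation:
A = 19^38 mod 47  (bits of 38 = 100110)
  bit 0 = 1: r = r^2 * 19 mod 47 = 1^2 * 19 = 1*19 = 19
  bit 1 = 0: r = r^2 mod 47 = 19^2 = 32
  bit 2 = 0: r = r^2 mod 47 = 32^2 = 37
  bit 3 = 1: r = r^2 * 19 mod 47 = 37^2 * 19 = 6*19 = 20
  bit 4 = 1: r = r^2 * 19 mod 47 = 20^2 * 19 = 24*19 = 33
  bit 5 = 0: r = r^2 mod 47 = 33^2 = 8
  -> A = 8
B = 19^26 mod 47  (bits of 26 = 11010)
  bit 0 = 1: r = r^2 * 19 mod 47 = 1^2 * 19 = 1*19 = 19
  bit 1 = 1: r = r^2 * 19 mod 47 = 19^2 * 19 = 32*19 = 44
  bit 2 = 0: r = r^2 mod 47 = 44^2 = 9
  bit 3 = 1: r = r^2 * 19 mod 47 = 9^2 * 19 = 34*19 = 35
  bit 4 = 0: r = r^2 mod 47 = 35^2 = 3
  -> B = 3
s = B^a = 3^38 mod 47  (bits of 38 = 100110)
  bit 0 = 1: r = r^2 * 3 mod 47 = 1^2 * 3 = 1*3 = 3
  bit 1 = 0: r = r^2 mod 47 = 3^2 = 9
  bit 2 = 0: r = r^2 mod 47 = 9^2 = 34
  bit 3 = 1: r = r^2 * 3 mod 47 = 34^2 * 3 = 28*3 = 37
  bit 4 = 1: r = r^2 * 3 mod 47 = 37^2 * 3 = 6*3 = 18
  bit 5 = 0: r = r^2 mod 47 = 18^2 = 42
  -> s = B^a = 42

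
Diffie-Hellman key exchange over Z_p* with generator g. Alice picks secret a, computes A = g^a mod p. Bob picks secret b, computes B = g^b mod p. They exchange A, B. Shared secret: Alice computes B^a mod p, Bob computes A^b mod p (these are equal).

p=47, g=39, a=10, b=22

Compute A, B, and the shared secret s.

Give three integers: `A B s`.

A = 39^10 mod 47  (bits of 10 = 1010)
  bit 0 = 1: r = r^2 * 39 mod 47 = 1^2 * 39 = 1*39 = 39
  bit 1 = 0: r = r^2 mod 47 = 39^2 = 17
  bit 2 = 1: r = r^2 * 39 mod 47 = 17^2 * 39 = 7*39 = 38
  bit 3 = 0: r = r^2 mod 47 = 38^2 = 34
  -> A = 34
B = 39^22 mod 47  (bits of 22 = 10110)
  bit 0 = 1: r = r^2 * 39 mod 47 = 1^2 * 39 = 1*39 = 39
  bit 1 = 0: r = r^2 mod 47 = 39^2 = 17
  bit 2 = 1: r = r^2 * 39 mod 47 = 17^2 * 39 = 7*39 = 38
  bit 3 = 1: r = r^2 * 39 mod 47 = 38^2 * 39 = 34*39 = 10
  bit 4 = 0: r = r^2 mod 47 = 10^2 = 6
  -> B = 6
s = B^a = 6^10 mod 47  (bits of 10 = 1010)
  bit 0 = 1: r = r^2 * 6 mod 47 = 1^2 * 6 = 1*6 = 6
  bit 1 = 0: r = r^2 mod 47 = 6^2 = 36
  bit 2 = 1: r = r^2 * 6 mod 47 = 36^2 * 6 = 27*6 = 21
  bit 3 = 0: r = r^2 mod 47 = 21^2 = 18
  -> s = B^a = 18

Answer: 34 6 18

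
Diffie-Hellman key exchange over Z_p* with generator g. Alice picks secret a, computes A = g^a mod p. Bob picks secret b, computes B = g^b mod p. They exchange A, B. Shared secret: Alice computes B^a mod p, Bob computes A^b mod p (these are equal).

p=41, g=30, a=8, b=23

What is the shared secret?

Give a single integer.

A = 30^8 mod 41  (bits of 8 = 1000)
  bit 0 = 1: r = r^2 * 30 mod 41 = 1^2 * 30 = 1*30 = 30
  bit 1 = 0: r = r^2 mod 41 = 30^2 = 39
  bit 2 = 0: r = r^2 mod 41 = 39^2 = 4
  bit 3 = 0: r = r^2 mod 41 = 4^2 = 16
  -> A = 16
B = 30^23 mod 41  (bits of 23 = 10111)
  bit 0 = 1: r = r^2 * 30 mod 41 = 1^2 * 30 = 1*30 = 30
  bit 1 = 0: r = r^2 mod 41 = 30^2 = 39
  bit 2 = 1: r = r^2 * 30 mod 41 = 39^2 * 30 = 4*30 = 38
  bit 3 = 1: r = r^2 * 30 mod 41 = 38^2 * 30 = 9*30 = 24
  bit 4 = 1: r = r^2 * 30 mod 41 = 24^2 * 30 = 2*30 = 19
  -> B = 19
s = B^a = 19^8 mod 41  (bits of 8 = 1000)
  bit 0 = 1: r = r^2 * 19 mod 41 = 1^2 * 19 = 1*19 = 19
  bit 1 = 0: r = r^2 mod 41 = 19^2 = 33
  bit 2 = 0: r = r^2 mod 41 = 33^2 = 23
  bit 3 = 0: r = r^2 mod 41 = 23^2 = 37
  -> s = B^a = 37

Answer: 37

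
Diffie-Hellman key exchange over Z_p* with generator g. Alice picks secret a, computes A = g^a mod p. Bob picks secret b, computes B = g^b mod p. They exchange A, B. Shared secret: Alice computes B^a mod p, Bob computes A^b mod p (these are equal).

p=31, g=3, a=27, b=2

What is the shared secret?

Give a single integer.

A = 3^27 mod 31  (bits of 27 = 11011)
  bit 0 = 1: r = r^2 * 3 mod 31 = 1^2 * 3 = 1*3 = 3
  bit 1 = 1: r = r^2 * 3 mod 31 = 3^2 * 3 = 9*3 = 27
  bit 2 = 0: r = r^2 mod 31 = 27^2 = 16
  bit 3 = 1: r = r^2 * 3 mod 31 = 16^2 * 3 = 8*3 = 24
  bit 4 = 1: r = r^2 * 3 mod 31 = 24^2 * 3 = 18*3 = 23
  -> A = 23
B = 3^2 mod 31  (bits of 2 = 10)
  bit 0 = 1: r = r^2 * 3 mod 31 = 1^2 * 3 = 1*3 = 3
  bit 1 = 0: r = r^2 mod 31 = 3^2 = 9
  -> B = 9
s = B^a = 9^27 mod 31  (bits of 27 = 11011)
  bit 0 = 1: r = r^2 * 9 mod 31 = 1^2 * 9 = 1*9 = 9
  bit 1 = 1: r = r^2 * 9 mod 31 = 9^2 * 9 = 19*9 = 16
  bit 2 = 0: r = r^2 mod 31 = 16^2 = 8
  bit 3 = 1: r = r^2 * 9 mod 31 = 8^2 * 9 = 2*9 = 18
  bit 4 = 1: r = r^2 * 9 mod 31 = 18^2 * 9 = 14*9 = 2
  -> s = B^a = 2

Answer: 2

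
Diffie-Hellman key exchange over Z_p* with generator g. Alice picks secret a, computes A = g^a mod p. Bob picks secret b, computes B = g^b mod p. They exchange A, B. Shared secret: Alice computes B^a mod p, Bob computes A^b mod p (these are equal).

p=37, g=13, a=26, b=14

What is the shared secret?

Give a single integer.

A = 13^26 mod 37  (bits of 26 = 11010)
  bit 0 = 1: r = r^2 * 13 mod 37 = 1^2 * 13 = 1*13 = 13
  bit 1 = 1: r = r^2 * 13 mod 37 = 13^2 * 13 = 21*13 = 14
  bit 2 = 0: r = r^2 mod 37 = 14^2 = 11
  bit 3 = 1: r = r^2 * 13 mod 37 = 11^2 * 13 = 10*13 = 19
  bit 4 = 0: r = r^2 mod 37 = 19^2 = 28
  -> A = 28
B = 13^14 mod 37  (bits of 14 = 1110)
  bit 0 = 1: r = r^2 * 13 mod 37 = 1^2 * 13 = 1*13 = 13
  bit 1 = 1: r = r^2 * 13 mod 37 = 13^2 * 13 = 21*13 = 14
  bit 2 = 1: r = r^2 * 13 mod 37 = 14^2 * 13 = 11*13 = 32
  bit 3 = 0: r = r^2 mod 37 = 32^2 = 25
  -> B = 25
s = B^a = 25^26 mod 37  (bits of 26 = 11010)
  bit 0 = 1: r = r^2 * 25 mod 37 = 1^2 * 25 = 1*25 = 25
  bit 1 = 1: r = r^2 * 25 mod 37 = 25^2 * 25 = 33*25 = 11
  bit 2 = 0: r = r^2 mod 37 = 11^2 = 10
  bit 3 = 1: r = r^2 * 25 mod 37 = 10^2 * 25 = 26*25 = 21
  bit 4 = 0: r = r^2 mod 37 = 21^2 = 34
  -> s = B^a = 34

Answer: 34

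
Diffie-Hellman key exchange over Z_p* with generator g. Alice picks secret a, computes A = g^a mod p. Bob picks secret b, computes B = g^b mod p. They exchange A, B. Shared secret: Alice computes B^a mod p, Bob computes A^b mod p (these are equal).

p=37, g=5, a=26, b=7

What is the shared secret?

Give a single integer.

A = 5^26 mod 37  (bits of 26 = 11010)
  bit 0 = 1: r = r^2 * 5 mod 37 = 1^2 * 5 = 1*5 = 5
  bit 1 = 1: r = r^2 * 5 mod 37 = 5^2 * 5 = 25*5 = 14
  bit 2 = 0: r = r^2 mod 37 = 14^2 = 11
  bit 3 = 1: r = r^2 * 5 mod 37 = 11^2 * 5 = 10*5 = 13
  bit 4 = 0: r = r^2 mod 37 = 13^2 = 21
  -> A = 21
B = 5^7 mod 37  (bits of 7 = 111)
  bit 0 = 1: r = r^2 * 5 mod 37 = 1^2 * 5 = 1*5 = 5
  bit 1 = 1: r = r^2 * 5 mod 37 = 5^2 * 5 = 25*5 = 14
  bit 2 = 1: r = r^2 * 5 mod 37 = 14^2 * 5 = 11*5 = 18
  -> B = 18
s = B^a = 18^26 mod 37  (bits of 26 = 11010)
  bit 0 = 1: r = r^2 * 18 mod 37 = 1^2 * 18 = 1*18 = 18
  bit 1 = 1: r = r^2 * 18 mod 37 = 18^2 * 18 = 28*18 = 23
  bit 2 = 0: r = r^2 mod 37 = 23^2 = 11
  bit 3 = 1: r = r^2 * 18 mod 37 = 11^2 * 18 = 10*18 = 32
  bit 4 = 0: r = r^2 mod 37 = 32^2 = 25
  -> s = B^a = 25

Answer: 25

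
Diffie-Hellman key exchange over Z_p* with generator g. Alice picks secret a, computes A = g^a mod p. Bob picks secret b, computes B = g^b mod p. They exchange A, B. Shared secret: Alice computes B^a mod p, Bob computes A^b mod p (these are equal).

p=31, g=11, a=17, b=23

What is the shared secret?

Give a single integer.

Answer: 11

Derivation:
A = 11^17 mod 31  (bits of 17 = 10001)
  bit 0 = 1: r = r^2 * 11 mod 31 = 1^2 * 11 = 1*11 = 11
  bit 1 = 0: r = r^2 mod 31 = 11^2 = 28
  bit 2 = 0: r = r^2 mod 31 = 28^2 = 9
  bit 3 = 0: r = r^2 mod 31 = 9^2 = 19
  bit 4 = 1: r = r^2 * 11 mod 31 = 19^2 * 11 = 20*11 = 3
  -> A = 3
B = 11^23 mod 31  (bits of 23 = 10111)
  bit 0 = 1: r = r^2 * 11 mod 31 = 1^2 * 11 = 1*11 = 11
  bit 1 = 0: r = r^2 mod 31 = 11^2 = 28
  bit 2 = 1: r = r^2 * 11 mod 31 = 28^2 * 11 = 9*11 = 6
  bit 3 = 1: r = r^2 * 11 mod 31 = 6^2 * 11 = 5*11 = 24
  bit 4 = 1: r = r^2 * 11 mod 31 = 24^2 * 11 = 18*11 = 12
  -> B = 12
s = B^a = 12^17 mod 31  (bits of 17 = 10001)
  bit 0 = 1: r = r^2 * 12 mod 31 = 1^2 * 12 = 1*12 = 12
  bit 1 = 0: r = r^2 mod 31 = 12^2 = 20
  bit 2 = 0: r = r^2 mod 31 = 20^2 = 28
  bit 3 = 0: r = r^2 mod 31 = 28^2 = 9
  bit 4 = 1: r = r^2 * 12 mod 31 = 9^2 * 12 = 19*12 = 11
  -> s = B^a = 11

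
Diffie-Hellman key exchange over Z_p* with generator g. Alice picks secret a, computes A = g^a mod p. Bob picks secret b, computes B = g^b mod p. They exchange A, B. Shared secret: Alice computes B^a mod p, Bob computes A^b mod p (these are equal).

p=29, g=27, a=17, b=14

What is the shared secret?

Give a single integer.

A = 27^17 mod 29  (bits of 17 = 10001)
  bit 0 = 1: r = r^2 * 27 mod 29 = 1^2 * 27 = 1*27 = 27
  bit 1 = 0: r = r^2 mod 29 = 27^2 = 4
  bit 2 = 0: r = r^2 mod 29 = 4^2 = 16
  bit 3 = 0: r = r^2 mod 29 = 16^2 = 24
  bit 4 = 1: r = r^2 * 27 mod 29 = 24^2 * 27 = 25*27 = 8
  -> A = 8
B = 27^14 mod 29  (bits of 14 = 1110)
  bit 0 = 1: r = r^2 * 27 mod 29 = 1^2 * 27 = 1*27 = 27
  bit 1 = 1: r = r^2 * 27 mod 29 = 27^2 * 27 = 4*27 = 21
  bit 2 = 1: r = r^2 * 27 mod 29 = 21^2 * 27 = 6*27 = 17
  bit 3 = 0: r = r^2 mod 29 = 17^2 = 28
  -> B = 28
s = B^a = 28^17 mod 29  (bits of 17 = 10001)
  bit 0 = 1: r = r^2 * 28 mod 29 = 1^2 * 28 = 1*28 = 28
  bit 1 = 0: r = r^2 mod 29 = 28^2 = 1
  bit 2 = 0: r = r^2 mod 29 = 1^2 = 1
  bit 3 = 0: r = r^2 mod 29 = 1^2 = 1
  bit 4 = 1: r = r^2 * 28 mod 29 = 1^2 * 28 = 1*28 = 28
  -> s = B^a = 28

Answer: 28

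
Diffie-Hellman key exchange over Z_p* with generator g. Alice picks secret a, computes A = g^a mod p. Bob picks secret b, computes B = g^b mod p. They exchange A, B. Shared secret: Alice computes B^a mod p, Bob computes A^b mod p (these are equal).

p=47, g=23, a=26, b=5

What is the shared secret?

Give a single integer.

A = 23^26 mod 47  (bits of 26 = 11010)
  bit 0 = 1: r = r^2 * 23 mod 47 = 1^2 * 23 = 1*23 = 23
  bit 1 = 1: r = r^2 * 23 mod 47 = 23^2 * 23 = 12*23 = 41
  bit 2 = 0: r = r^2 mod 47 = 41^2 = 36
  bit 3 = 1: r = r^2 * 23 mod 47 = 36^2 * 23 = 27*23 = 10
  bit 4 = 0: r = r^2 mod 47 = 10^2 = 6
  -> A = 6
B = 23^5 mod 47  (bits of 5 = 101)
  bit 0 = 1: r = r^2 * 23 mod 47 = 1^2 * 23 = 1*23 = 23
  bit 1 = 0: r = r^2 mod 47 = 23^2 = 12
  bit 2 = 1: r = r^2 * 23 mod 47 = 12^2 * 23 = 3*23 = 22
  -> B = 22
s = B^a = 22^26 mod 47  (bits of 26 = 11010)
  bit 0 = 1: r = r^2 * 22 mod 47 = 1^2 * 22 = 1*22 = 22
  bit 1 = 1: r = r^2 * 22 mod 47 = 22^2 * 22 = 14*22 = 26
  bit 2 = 0: r = r^2 mod 47 = 26^2 = 18
  bit 3 = 1: r = r^2 * 22 mod 47 = 18^2 * 22 = 42*22 = 31
  bit 4 = 0: r = r^2 mod 47 = 31^2 = 21
  -> s = B^a = 21

Answer: 21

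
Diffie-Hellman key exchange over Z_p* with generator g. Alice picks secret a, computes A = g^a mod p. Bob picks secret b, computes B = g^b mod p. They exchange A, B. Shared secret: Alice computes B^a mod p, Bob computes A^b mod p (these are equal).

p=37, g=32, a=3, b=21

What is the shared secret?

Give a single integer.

A = 32^3 mod 37  (bits of 3 = 11)
  bit 0 = 1: r = r^2 * 32 mod 37 = 1^2 * 32 = 1*32 = 32
  bit 1 = 1: r = r^2 * 32 mod 37 = 32^2 * 32 = 25*32 = 23
  -> A = 23
B = 32^21 mod 37  (bits of 21 = 10101)
  bit 0 = 1: r = r^2 * 32 mod 37 = 1^2 * 32 = 1*32 = 32
  bit 1 = 0: r = r^2 mod 37 = 32^2 = 25
  bit 2 = 1: r = r^2 * 32 mod 37 = 25^2 * 32 = 33*32 = 20
  bit 3 = 0: r = r^2 mod 37 = 20^2 = 30
  bit 4 = 1: r = r^2 * 32 mod 37 = 30^2 * 32 = 12*32 = 14
  -> B = 14
s = B^a = 14^3 mod 37  (bits of 3 = 11)
  bit 0 = 1: r = r^2 * 14 mod 37 = 1^2 * 14 = 1*14 = 14
  bit 1 = 1: r = r^2 * 14 mod 37 = 14^2 * 14 = 11*14 = 6
  -> s = B^a = 6

Answer: 6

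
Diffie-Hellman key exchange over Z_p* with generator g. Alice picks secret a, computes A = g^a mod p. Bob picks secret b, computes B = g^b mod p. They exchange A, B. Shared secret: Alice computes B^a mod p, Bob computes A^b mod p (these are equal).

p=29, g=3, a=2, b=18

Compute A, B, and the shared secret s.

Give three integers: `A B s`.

Answer: 9 6 7

Derivation:
A = 3^2 mod 29  (bits of 2 = 10)
  bit 0 = 1: r = r^2 * 3 mod 29 = 1^2 * 3 = 1*3 = 3
  bit 1 = 0: r = r^2 mod 29 = 3^2 = 9
  -> A = 9
B = 3^18 mod 29  (bits of 18 = 10010)
  bit 0 = 1: r = r^2 * 3 mod 29 = 1^2 * 3 = 1*3 = 3
  bit 1 = 0: r = r^2 mod 29 = 3^2 = 9
  bit 2 = 0: r = r^2 mod 29 = 9^2 = 23
  bit 3 = 1: r = r^2 * 3 mod 29 = 23^2 * 3 = 7*3 = 21
  bit 4 = 0: r = r^2 mod 29 = 21^2 = 6
  -> B = 6
s = B^a = 6^2 mod 29  (bits of 2 = 10)
  bit 0 = 1: r = r^2 * 6 mod 29 = 1^2 * 6 = 1*6 = 6
  bit 1 = 0: r = r^2 mod 29 = 6^2 = 7
  -> s = B^a = 7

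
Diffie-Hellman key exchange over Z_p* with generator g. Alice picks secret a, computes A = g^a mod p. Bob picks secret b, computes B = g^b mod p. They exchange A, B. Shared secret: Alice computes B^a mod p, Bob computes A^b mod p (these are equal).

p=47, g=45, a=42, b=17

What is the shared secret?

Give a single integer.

A = 45^42 mod 47  (bits of 42 = 101010)
  bit 0 = 1: r = r^2 * 45 mod 47 = 1^2 * 45 = 1*45 = 45
  bit 1 = 0: r = r^2 mod 47 = 45^2 = 4
  bit 2 = 1: r = r^2 * 45 mod 47 = 4^2 * 45 = 16*45 = 15
  bit 3 = 0: r = r^2 mod 47 = 15^2 = 37
  bit 4 = 1: r = r^2 * 45 mod 47 = 37^2 * 45 = 6*45 = 35
  bit 5 = 0: r = r^2 mod 47 = 35^2 = 3
  -> A = 3
B = 45^17 mod 47  (bits of 17 = 10001)
  bit 0 = 1: r = r^2 * 45 mod 47 = 1^2 * 45 = 1*45 = 45
  bit 1 = 0: r = r^2 mod 47 = 45^2 = 4
  bit 2 = 0: r = r^2 mod 47 = 4^2 = 16
  bit 3 = 0: r = r^2 mod 47 = 16^2 = 21
  bit 4 = 1: r = r^2 * 45 mod 47 = 21^2 * 45 = 18*45 = 11
  -> B = 11
s = B^a = 11^42 mod 47  (bits of 42 = 101010)
  bit 0 = 1: r = r^2 * 11 mod 47 = 1^2 * 11 = 1*11 = 11
  bit 1 = 0: r = r^2 mod 47 = 11^2 = 27
  bit 2 = 1: r = r^2 * 11 mod 47 = 27^2 * 11 = 24*11 = 29
  bit 3 = 0: r = r^2 mod 47 = 29^2 = 42
  bit 4 = 1: r = r^2 * 11 mod 47 = 42^2 * 11 = 25*11 = 40
  bit 5 = 0: r = r^2 mod 47 = 40^2 = 2
  -> s = B^a = 2

Answer: 2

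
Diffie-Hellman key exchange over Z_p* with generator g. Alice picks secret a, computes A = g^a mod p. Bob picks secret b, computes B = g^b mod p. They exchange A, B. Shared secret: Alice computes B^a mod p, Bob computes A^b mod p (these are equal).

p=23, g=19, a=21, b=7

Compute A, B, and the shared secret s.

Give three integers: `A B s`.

Answer: 17 15 20

Derivation:
A = 19^21 mod 23  (bits of 21 = 10101)
  bit 0 = 1: r = r^2 * 19 mod 23 = 1^2 * 19 = 1*19 = 19
  bit 1 = 0: r = r^2 mod 23 = 19^2 = 16
  bit 2 = 1: r = r^2 * 19 mod 23 = 16^2 * 19 = 3*19 = 11
  bit 3 = 0: r = r^2 mod 23 = 11^2 = 6
  bit 4 = 1: r = r^2 * 19 mod 23 = 6^2 * 19 = 13*19 = 17
  -> A = 17
B = 19^7 mod 23  (bits of 7 = 111)
  bit 0 = 1: r = r^2 * 19 mod 23 = 1^2 * 19 = 1*19 = 19
  bit 1 = 1: r = r^2 * 19 mod 23 = 19^2 * 19 = 16*19 = 5
  bit 2 = 1: r = r^2 * 19 mod 23 = 5^2 * 19 = 2*19 = 15
  -> B = 15
s = B^a = 15^21 mod 23  (bits of 21 = 10101)
  bit 0 = 1: r = r^2 * 15 mod 23 = 1^2 * 15 = 1*15 = 15
  bit 1 = 0: r = r^2 mod 23 = 15^2 = 18
  bit 2 = 1: r = r^2 * 15 mod 23 = 18^2 * 15 = 2*15 = 7
  bit 3 = 0: r = r^2 mod 23 = 7^2 = 3
  bit 4 = 1: r = r^2 * 15 mod 23 = 3^2 * 15 = 9*15 = 20
  -> s = B^a = 20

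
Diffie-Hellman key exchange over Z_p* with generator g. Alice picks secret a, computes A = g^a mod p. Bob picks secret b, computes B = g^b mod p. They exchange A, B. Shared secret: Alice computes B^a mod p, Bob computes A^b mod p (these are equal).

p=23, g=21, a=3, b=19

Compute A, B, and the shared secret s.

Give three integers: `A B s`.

A = 21^3 mod 23  (bits of 3 = 11)
  bit 0 = 1: r = r^2 * 21 mod 23 = 1^2 * 21 = 1*21 = 21
  bit 1 = 1: r = r^2 * 21 mod 23 = 21^2 * 21 = 4*21 = 15
  -> A = 15
B = 21^19 mod 23  (bits of 19 = 10011)
  bit 0 = 1: r = r^2 * 21 mod 23 = 1^2 * 21 = 1*21 = 21
  bit 1 = 0: r = r^2 mod 23 = 21^2 = 4
  bit 2 = 0: r = r^2 mod 23 = 4^2 = 16
  bit 3 = 1: r = r^2 * 21 mod 23 = 16^2 * 21 = 3*21 = 17
  bit 4 = 1: r = r^2 * 21 mod 23 = 17^2 * 21 = 13*21 = 20
  -> B = 20
s = B^a = 20^3 mod 23  (bits of 3 = 11)
  bit 0 = 1: r = r^2 * 20 mod 23 = 1^2 * 20 = 1*20 = 20
  bit 1 = 1: r = r^2 * 20 mod 23 = 20^2 * 20 = 9*20 = 19
  -> s = B^a = 19

Answer: 15 20 19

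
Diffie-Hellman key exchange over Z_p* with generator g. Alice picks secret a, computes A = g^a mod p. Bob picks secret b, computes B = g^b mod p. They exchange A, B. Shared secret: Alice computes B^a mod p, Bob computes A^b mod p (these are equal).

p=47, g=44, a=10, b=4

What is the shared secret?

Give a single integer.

A = 44^10 mod 47  (bits of 10 = 1010)
  bit 0 = 1: r = r^2 * 44 mod 47 = 1^2 * 44 = 1*44 = 44
  bit 1 = 0: r = r^2 mod 47 = 44^2 = 9
  bit 2 = 1: r = r^2 * 44 mod 47 = 9^2 * 44 = 34*44 = 39
  bit 3 = 0: r = r^2 mod 47 = 39^2 = 17
  -> A = 17
B = 44^4 mod 47  (bits of 4 = 100)
  bit 0 = 1: r = r^2 * 44 mod 47 = 1^2 * 44 = 1*44 = 44
  bit 1 = 0: r = r^2 mod 47 = 44^2 = 9
  bit 2 = 0: r = r^2 mod 47 = 9^2 = 34
  -> B = 34
s = B^a = 34^10 mod 47  (bits of 10 = 1010)
  bit 0 = 1: r = r^2 * 34 mod 47 = 1^2 * 34 = 1*34 = 34
  bit 1 = 0: r = r^2 mod 47 = 34^2 = 28
  bit 2 = 1: r = r^2 * 34 mod 47 = 28^2 * 34 = 32*34 = 7
  bit 3 = 0: r = r^2 mod 47 = 7^2 = 2
  -> s = B^a = 2

Answer: 2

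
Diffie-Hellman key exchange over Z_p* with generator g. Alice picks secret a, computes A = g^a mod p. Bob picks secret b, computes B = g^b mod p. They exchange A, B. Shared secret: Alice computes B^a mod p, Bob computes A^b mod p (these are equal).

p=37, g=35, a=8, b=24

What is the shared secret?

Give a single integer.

A = 35^8 mod 37  (bits of 8 = 1000)
  bit 0 = 1: r = r^2 * 35 mod 37 = 1^2 * 35 = 1*35 = 35
  bit 1 = 0: r = r^2 mod 37 = 35^2 = 4
  bit 2 = 0: r = r^2 mod 37 = 4^2 = 16
  bit 3 = 0: r = r^2 mod 37 = 16^2 = 34
  -> A = 34
B = 35^24 mod 37  (bits of 24 = 11000)
  bit 0 = 1: r = r^2 * 35 mod 37 = 1^2 * 35 = 1*35 = 35
  bit 1 = 1: r = r^2 * 35 mod 37 = 35^2 * 35 = 4*35 = 29
  bit 2 = 0: r = r^2 mod 37 = 29^2 = 27
  bit 3 = 0: r = r^2 mod 37 = 27^2 = 26
  bit 4 = 0: r = r^2 mod 37 = 26^2 = 10
  -> B = 10
s = B^a = 10^8 mod 37  (bits of 8 = 1000)
  bit 0 = 1: r = r^2 * 10 mod 37 = 1^2 * 10 = 1*10 = 10
  bit 1 = 0: r = r^2 mod 37 = 10^2 = 26
  bit 2 = 0: r = r^2 mod 37 = 26^2 = 10
  bit 3 = 0: r = r^2 mod 37 = 10^2 = 26
  -> s = B^a = 26

Answer: 26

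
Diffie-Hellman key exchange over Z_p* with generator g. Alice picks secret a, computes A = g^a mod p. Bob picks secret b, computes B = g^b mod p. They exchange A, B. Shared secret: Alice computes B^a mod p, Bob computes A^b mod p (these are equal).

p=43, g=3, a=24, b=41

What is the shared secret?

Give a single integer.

Answer: 35

Derivation:
A = 3^24 mod 43  (bits of 24 = 11000)
  bit 0 = 1: r = r^2 * 3 mod 43 = 1^2 * 3 = 1*3 = 3
  bit 1 = 1: r = r^2 * 3 mod 43 = 3^2 * 3 = 9*3 = 27
  bit 2 = 0: r = r^2 mod 43 = 27^2 = 41
  bit 3 = 0: r = r^2 mod 43 = 41^2 = 4
  bit 4 = 0: r = r^2 mod 43 = 4^2 = 16
  -> A = 16
B = 3^41 mod 43  (bits of 41 = 101001)
  bit 0 = 1: r = r^2 * 3 mod 43 = 1^2 * 3 = 1*3 = 3
  bit 1 = 0: r = r^2 mod 43 = 3^2 = 9
  bit 2 = 1: r = r^2 * 3 mod 43 = 9^2 * 3 = 38*3 = 28
  bit 3 = 0: r = r^2 mod 43 = 28^2 = 10
  bit 4 = 0: r = r^2 mod 43 = 10^2 = 14
  bit 5 = 1: r = r^2 * 3 mod 43 = 14^2 * 3 = 24*3 = 29
  -> B = 29
s = B^a = 29^24 mod 43  (bits of 24 = 11000)
  bit 0 = 1: r = r^2 * 29 mod 43 = 1^2 * 29 = 1*29 = 29
  bit 1 = 1: r = r^2 * 29 mod 43 = 29^2 * 29 = 24*29 = 8
  bit 2 = 0: r = r^2 mod 43 = 8^2 = 21
  bit 3 = 0: r = r^2 mod 43 = 21^2 = 11
  bit 4 = 0: r = r^2 mod 43 = 11^2 = 35
  -> s = B^a = 35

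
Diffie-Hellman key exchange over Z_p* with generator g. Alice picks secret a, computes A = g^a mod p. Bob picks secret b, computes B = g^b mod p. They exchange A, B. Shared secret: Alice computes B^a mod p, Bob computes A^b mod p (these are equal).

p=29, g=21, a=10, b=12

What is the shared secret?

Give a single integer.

Answer: 20

Derivation:
A = 21^10 mod 29  (bits of 10 = 1010)
  bit 0 = 1: r = r^2 * 21 mod 29 = 1^2 * 21 = 1*21 = 21
  bit 1 = 0: r = r^2 mod 29 = 21^2 = 6
  bit 2 = 1: r = r^2 * 21 mod 29 = 6^2 * 21 = 7*21 = 2
  bit 3 = 0: r = r^2 mod 29 = 2^2 = 4
  -> A = 4
B = 21^12 mod 29  (bits of 12 = 1100)
  bit 0 = 1: r = r^2 * 21 mod 29 = 1^2 * 21 = 1*21 = 21
  bit 1 = 1: r = r^2 * 21 mod 29 = 21^2 * 21 = 6*21 = 10
  bit 2 = 0: r = r^2 mod 29 = 10^2 = 13
  bit 3 = 0: r = r^2 mod 29 = 13^2 = 24
  -> B = 24
s = B^a = 24^10 mod 29  (bits of 10 = 1010)
  bit 0 = 1: r = r^2 * 24 mod 29 = 1^2 * 24 = 1*24 = 24
  bit 1 = 0: r = r^2 mod 29 = 24^2 = 25
  bit 2 = 1: r = r^2 * 24 mod 29 = 25^2 * 24 = 16*24 = 7
  bit 3 = 0: r = r^2 mod 29 = 7^2 = 20
  -> s = B^a = 20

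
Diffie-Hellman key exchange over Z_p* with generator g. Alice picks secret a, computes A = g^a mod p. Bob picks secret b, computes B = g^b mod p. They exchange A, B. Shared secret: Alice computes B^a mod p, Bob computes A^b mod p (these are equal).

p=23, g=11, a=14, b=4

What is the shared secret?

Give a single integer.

A = 11^14 mod 23  (bits of 14 = 1110)
  bit 0 = 1: r = r^2 * 11 mod 23 = 1^2 * 11 = 1*11 = 11
  bit 1 = 1: r = r^2 * 11 mod 23 = 11^2 * 11 = 6*11 = 20
  bit 2 = 1: r = r^2 * 11 mod 23 = 20^2 * 11 = 9*11 = 7
  bit 3 = 0: r = r^2 mod 23 = 7^2 = 3
  -> A = 3
B = 11^4 mod 23  (bits of 4 = 100)
  bit 0 = 1: r = r^2 * 11 mod 23 = 1^2 * 11 = 1*11 = 11
  bit 1 = 0: r = r^2 mod 23 = 11^2 = 6
  bit 2 = 0: r = r^2 mod 23 = 6^2 = 13
  -> B = 13
s = B^a = 13^14 mod 23  (bits of 14 = 1110)
  bit 0 = 1: r = r^2 * 13 mod 23 = 1^2 * 13 = 1*13 = 13
  bit 1 = 1: r = r^2 * 13 mod 23 = 13^2 * 13 = 8*13 = 12
  bit 2 = 1: r = r^2 * 13 mod 23 = 12^2 * 13 = 6*13 = 9
  bit 3 = 0: r = r^2 mod 23 = 9^2 = 12
  -> s = B^a = 12

Answer: 12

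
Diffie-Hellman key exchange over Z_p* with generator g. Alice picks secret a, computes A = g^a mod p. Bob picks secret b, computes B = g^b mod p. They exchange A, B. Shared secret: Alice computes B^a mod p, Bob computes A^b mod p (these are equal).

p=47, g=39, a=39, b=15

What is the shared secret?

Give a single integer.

A = 39^39 mod 47  (bits of 39 = 100111)
  bit 0 = 1: r = r^2 * 39 mod 47 = 1^2 * 39 = 1*39 = 39
  bit 1 = 0: r = r^2 mod 47 = 39^2 = 17
  bit 2 = 0: r = r^2 mod 47 = 17^2 = 7
  bit 3 = 1: r = r^2 * 39 mod 47 = 7^2 * 39 = 2*39 = 31
  bit 4 = 1: r = r^2 * 39 mod 47 = 31^2 * 39 = 21*39 = 20
  bit 5 = 1: r = r^2 * 39 mod 47 = 20^2 * 39 = 24*39 = 43
  -> A = 43
B = 39^15 mod 47  (bits of 15 = 1111)
  bit 0 = 1: r = r^2 * 39 mod 47 = 1^2 * 39 = 1*39 = 39
  bit 1 = 1: r = r^2 * 39 mod 47 = 39^2 * 39 = 17*39 = 5
  bit 2 = 1: r = r^2 * 39 mod 47 = 5^2 * 39 = 25*39 = 35
  bit 3 = 1: r = r^2 * 39 mod 47 = 35^2 * 39 = 3*39 = 23
  -> B = 23
s = B^a = 23^39 mod 47  (bits of 39 = 100111)
  bit 0 = 1: r = r^2 * 23 mod 47 = 1^2 * 23 = 1*23 = 23
  bit 1 = 0: r = r^2 mod 47 = 23^2 = 12
  bit 2 = 0: r = r^2 mod 47 = 12^2 = 3
  bit 3 = 1: r = r^2 * 23 mod 47 = 3^2 * 23 = 9*23 = 19
  bit 4 = 1: r = r^2 * 23 mod 47 = 19^2 * 23 = 32*23 = 31
  bit 5 = 1: r = r^2 * 23 mod 47 = 31^2 * 23 = 21*23 = 13
  -> s = B^a = 13

Answer: 13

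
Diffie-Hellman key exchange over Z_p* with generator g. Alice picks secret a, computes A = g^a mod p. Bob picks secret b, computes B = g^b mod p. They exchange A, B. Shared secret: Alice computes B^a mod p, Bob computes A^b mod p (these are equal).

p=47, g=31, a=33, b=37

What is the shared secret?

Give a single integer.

Answer: 26

Derivation:
A = 31^33 mod 47  (bits of 33 = 100001)
  bit 0 = 1: r = r^2 * 31 mod 47 = 1^2 * 31 = 1*31 = 31
  bit 1 = 0: r = r^2 mod 47 = 31^2 = 21
  bit 2 = 0: r = r^2 mod 47 = 21^2 = 18
  bit 3 = 0: r = r^2 mod 47 = 18^2 = 42
  bit 4 = 0: r = r^2 mod 47 = 42^2 = 25
  bit 5 = 1: r = r^2 * 31 mod 47 = 25^2 * 31 = 14*31 = 11
  -> A = 11
B = 31^37 mod 47  (bits of 37 = 100101)
  bit 0 = 1: r = r^2 * 31 mod 47 = 1^2 * 31 = 1*31 = 31
  bit 1 = 0: r = r^2 mod 47 = 31^2 = 21
  bit 2 = 0: r = r^2 mod 47 = 21^2 = 18
  bit 3 = 1: r = r^2 * 31 mod 47 = 18^2 * 31 = 42*31 = 33
  bit 4 = 0: r = r^2 mod 47 = 33^2 = 8
  bit 5 = 1: r = r^2 * 31 mod 47 = 8^2 * 31 = 17*31 = 10
  -> B = 10
s = B^a = 10^33 mod 47  (bits of 33 = 100001)
  bit 0 = 1: r = r^2 * 10 mod 47 = 1^2 * 10 = 1*10 = 10
  bit 1 = 0: r = r^2 mod 47 = 10^2 = 6
  bit 2 = 0: r = r^2 mod 47 = 6^2 = 36
  bit 3 = 0: r = r^2 mod 47 = 36^2 = 27
  bit 4 = 0: r = r^2 mod 47 = 27^2 = 24
  bit 5 = 1: r = r^2 * 10 mod 47 = 24^2 * 10 = 12*10 = 26
  -> s = B^a = 26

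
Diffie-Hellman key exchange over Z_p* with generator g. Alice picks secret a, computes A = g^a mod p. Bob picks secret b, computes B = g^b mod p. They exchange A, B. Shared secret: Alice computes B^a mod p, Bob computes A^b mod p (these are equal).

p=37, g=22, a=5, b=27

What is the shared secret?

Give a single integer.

A = 22^5 mod 37  (bits of 5 = 101)
  bit 0 = 1: r = r^2 * 22 mod 37 = 1^2 * 22 = 1*22 = 22
  bit 1 = 0: r = r^2 mod 37 = 22^2 = 3
  bit 2 = 1: r = r^2 * 22 mod 37 = 3^2 * 22 = 9*22 = 13
  -> A = 13
B = 22^27 mod 37  (bits of 27 = 11011)
  bit 0 = 1: r = r^2 * 22 mod 37 = 1^2 * 22 = 1*22 = 22
  bit 1 = 1: r = r^2 * 22 mod 37 = 22^2 * 22 = 3*22 = 29
  bit 2 = 0: r = r^2 mod 37 = 29^2 = 27
  bit 3 = 1: r = r^2 * 22 mod 37 = 27^2 * 22 = 26*22 = 17
  bit 4 = 1: r = r^2 * 22 mod 37 = 17^2 * 22 = 30*22 = 31
  -> B = 31
s = B^a = 31^5 mod 37  (bits of 5 = 101)
  bit 0 = 1: r = r^2 * 31 mod 37 = 1^2 * 31 = 1*31 = 31
  bit 1 = 0: r = r^2 mod 37 = 31^2 = 36
  bit 2 = 1: r = r^2 * 31 mod 37 = 36^2 * 31 = 1*31 = 31
  -> s = B^a = 31

Answer: 31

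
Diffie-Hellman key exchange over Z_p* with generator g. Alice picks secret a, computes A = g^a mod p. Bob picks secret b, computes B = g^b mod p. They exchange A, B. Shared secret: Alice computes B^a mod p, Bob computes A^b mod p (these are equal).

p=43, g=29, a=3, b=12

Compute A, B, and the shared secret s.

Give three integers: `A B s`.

A = 29^3 mod 43  (bits of 3 = 11)
  bit 0 = 1: r = r^2 * 29 mod 43 = 1^2 * 29 = 1*29 = 29
  bit 1 = 1: r = r^2 * 29 mod 43 = 29^2 * 29 = 24*29 = 8
  -> A = 8
B = 29^12 mod 43  (bits of 12 = 1100)
  bit 0 = 1: r = r^2 * 29 mod 43 = 1^2 * 29 = 1*29 = 29
  bit 1 = 1: r = r^2 * 29 mod 43 = 29^2 * 29 = 24*29 = 8
  bit 2 = 0: r = r^2 mod 43 = 8^2 = 21
  bit 3 = 0: r = r^2 mod 43 = 21^2 = 11
  -> B = 11
s = B^a = 11^3 mod 43  (bits of 3 = 11)
  bit 0 = 1: r = r^2 * 11 mod 43 = 1^2 * 11 = 1*11 = 11
  bit 1 = 1: r = r^2 * 11 mod 43 = 11^2 * 11 = 35*11 = 41
  -> s = B^a = 41

Answer: 8 11 41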